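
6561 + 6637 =13198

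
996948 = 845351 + 151597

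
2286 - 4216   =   - 1930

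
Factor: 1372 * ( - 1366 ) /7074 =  - 937076/3537 =-2^2*3^ (-3)*7^3*131^( - 1)*683^1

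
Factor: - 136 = -2^3*17^1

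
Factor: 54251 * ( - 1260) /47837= -2^2*3^2 * 5^1  *7^1 * 47837^(-1)*54251^1 = - 68356260/47837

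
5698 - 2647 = 3051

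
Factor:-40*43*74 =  - 2^4*5^1*37^1*43^1 = -127280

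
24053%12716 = 11337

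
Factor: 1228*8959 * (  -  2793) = -2^2*3^1*7^2 *17^2*19^1 * 31^1*307^1=- 30727614036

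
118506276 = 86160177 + 32346099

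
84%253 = 84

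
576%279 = 18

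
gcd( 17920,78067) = 1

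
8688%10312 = 8688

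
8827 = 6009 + 2818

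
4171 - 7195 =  - 3024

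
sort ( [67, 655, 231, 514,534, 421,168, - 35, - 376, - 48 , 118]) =[ -376 , - 48 , - 35,67, 118, 168,231 , 421  ,  514,534, 655]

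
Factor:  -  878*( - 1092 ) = 958776 = 2^3*3^1* 7^1*13^1*439^1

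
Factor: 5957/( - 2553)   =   - 7/3 = - 3^ ( - 1)*7^1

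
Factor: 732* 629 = 460428 = 2^2 *3^1 * 17^1*37^1*61^1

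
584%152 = 128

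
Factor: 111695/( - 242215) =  - 89/193 = - 89^1*193^( - 1)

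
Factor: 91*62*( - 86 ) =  - 2^2 * 7^1*13^1*31^1*43^1 = -  485212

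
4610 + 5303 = 9913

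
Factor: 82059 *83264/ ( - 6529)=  - 2^6  *3^1 * 17^1*1301^1*1609^1 * 6529^( - 1 )= -  6832560576/6529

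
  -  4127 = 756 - 4883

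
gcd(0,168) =168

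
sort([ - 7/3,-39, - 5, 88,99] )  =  [ - 39, - 5, - 7/3, 88, 99]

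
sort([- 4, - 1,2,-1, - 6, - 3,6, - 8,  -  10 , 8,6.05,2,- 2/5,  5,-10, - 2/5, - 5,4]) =[- 10,-10,-8 , - 6, - 5,-4,-3, - 1, - 1, - 2/5,  -  2/5,2,2, 4,5,6,6.05, 8]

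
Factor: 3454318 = 2^1*7^1*137^1 * 1801^1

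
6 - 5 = 1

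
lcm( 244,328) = 20008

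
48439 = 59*821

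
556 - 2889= - 2333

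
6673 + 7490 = 14163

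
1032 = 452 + 580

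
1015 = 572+443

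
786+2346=3132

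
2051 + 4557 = 6608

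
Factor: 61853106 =2^1*3^1*7^1*17^1*86629^1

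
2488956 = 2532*983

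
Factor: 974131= 251^1*3881^1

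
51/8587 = 51/8587 = 0.01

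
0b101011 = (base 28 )1F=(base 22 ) 1l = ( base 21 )21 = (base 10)43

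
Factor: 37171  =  37171^1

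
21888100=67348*325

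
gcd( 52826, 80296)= 2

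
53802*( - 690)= - 37123380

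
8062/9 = 8062/9 = 895.78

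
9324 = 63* 148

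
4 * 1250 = 5000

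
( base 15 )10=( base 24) F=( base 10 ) 15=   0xf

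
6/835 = 6/835 = 0.01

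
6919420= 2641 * 2620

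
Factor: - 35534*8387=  - 2^1*109^1 *163^1*8387^1 = -298023658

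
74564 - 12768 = 61796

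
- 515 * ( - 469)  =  241535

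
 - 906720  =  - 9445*96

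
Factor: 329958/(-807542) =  - 3^2* 23^1 *199^( - 1)*797^1*2029^( - 1) = - 164979/403771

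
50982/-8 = -25491/4 = -6372.75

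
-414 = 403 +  - 817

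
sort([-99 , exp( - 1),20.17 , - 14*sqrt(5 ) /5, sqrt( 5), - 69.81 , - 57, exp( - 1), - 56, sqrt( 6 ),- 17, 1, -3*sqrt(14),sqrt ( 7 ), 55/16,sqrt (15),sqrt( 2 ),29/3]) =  [ - 99 , - 69.81  , - 57 , - 56,  -  17 , - 3*sqrt(14), - 14*sqrt ( 5) /5,  exp ( - 1 ),exp( - 1 ),1,sqrt( 2),sqrt(5), sqrt (6 ),sqrt ( 7),55/16,sqrt( 15 ) , 29/3, 20.17] 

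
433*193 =83569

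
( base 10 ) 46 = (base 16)2e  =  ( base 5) 141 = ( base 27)1j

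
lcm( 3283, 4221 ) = 29547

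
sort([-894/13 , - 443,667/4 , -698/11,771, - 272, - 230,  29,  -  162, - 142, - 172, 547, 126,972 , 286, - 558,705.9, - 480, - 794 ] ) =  [ - 794, - 558 , - 480, - 443 ,-272,-230, - 172 ,-162 ,-142,  -  894/13, - 698/11,29, 126, 667/4 , 286,547, 705.9,771, 972] 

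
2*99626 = 199252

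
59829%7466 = 101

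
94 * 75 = 7050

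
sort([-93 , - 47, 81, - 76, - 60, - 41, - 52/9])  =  [-93,- 76, - 60, -47 , - 41,-52/9,81]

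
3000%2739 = 261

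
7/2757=7/2757=0.00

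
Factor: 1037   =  17^1*61^1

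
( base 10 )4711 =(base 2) 1001001100111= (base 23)8KJ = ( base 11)35a3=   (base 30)571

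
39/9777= 13/3259 = 0.00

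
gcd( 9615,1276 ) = 1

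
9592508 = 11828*811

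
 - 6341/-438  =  6341/438= 14.48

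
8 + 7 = 15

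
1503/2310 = 501/770 = 0.65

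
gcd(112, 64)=16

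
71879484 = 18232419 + 53647065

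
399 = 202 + 197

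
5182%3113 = 2069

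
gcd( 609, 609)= 609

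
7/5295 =7/5295 = 0.00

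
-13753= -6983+-6770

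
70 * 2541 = 177870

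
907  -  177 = 730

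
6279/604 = 10  +  239/604 = 10.40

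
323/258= 323/258=1.25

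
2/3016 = 1/1508 = 0.00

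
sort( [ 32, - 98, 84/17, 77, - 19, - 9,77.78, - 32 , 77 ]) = [ - 98, - 32, - 19, - 9,84/17, 32,77, 77, 77.78 ]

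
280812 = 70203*4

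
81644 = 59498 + 22146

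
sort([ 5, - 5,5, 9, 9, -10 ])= [-10, - 5, 5,5, 9, 9] 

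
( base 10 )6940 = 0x1B1C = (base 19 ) 1045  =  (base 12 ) 4024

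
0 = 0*723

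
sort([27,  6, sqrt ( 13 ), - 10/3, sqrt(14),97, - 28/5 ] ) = [ - 28/5, - 10/3,sqrt(13), sqrt(14), 6,27,97]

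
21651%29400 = 21651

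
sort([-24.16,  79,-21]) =[-24.16, -21,79 ] 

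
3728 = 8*466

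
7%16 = 7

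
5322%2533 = 256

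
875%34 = 25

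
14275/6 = 2379+1/6 = 2379.17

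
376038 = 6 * 62673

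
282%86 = 24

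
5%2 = 1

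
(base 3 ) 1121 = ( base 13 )34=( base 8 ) 53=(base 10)43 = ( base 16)2b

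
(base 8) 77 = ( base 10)63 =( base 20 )33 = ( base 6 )143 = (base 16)3F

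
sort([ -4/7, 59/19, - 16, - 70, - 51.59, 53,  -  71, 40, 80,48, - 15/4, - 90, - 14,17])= [ - 90, - 71, - 70,-51.59, - 16, - 14, - 15/4, - 4/7, 59/19,17, 40,48,53,80 ]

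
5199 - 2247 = 2952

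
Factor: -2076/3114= - 2^1 *3^( - 1) = - 2/3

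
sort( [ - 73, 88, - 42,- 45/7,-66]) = [ - 73, - 66,-42, - 45/7, 88 ] 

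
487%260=227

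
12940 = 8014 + 4926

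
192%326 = 192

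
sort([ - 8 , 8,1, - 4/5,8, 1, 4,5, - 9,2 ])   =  [ - 9, - 8, - 4/5, 1,1,2,  4,5 , 8,8]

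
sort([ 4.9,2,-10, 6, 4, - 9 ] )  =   [ - 10 ,-9,2, 4,4.9, 6 ]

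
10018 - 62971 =  -  52953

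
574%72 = 70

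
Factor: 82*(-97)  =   - 7954= -2^1*41^1*97^1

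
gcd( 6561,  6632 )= 1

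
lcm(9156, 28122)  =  393708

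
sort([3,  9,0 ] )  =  [ 0,3,9 ] 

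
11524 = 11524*1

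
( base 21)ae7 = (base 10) 4711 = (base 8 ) 11147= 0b1001001100111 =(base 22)9G3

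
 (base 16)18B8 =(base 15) 1d1d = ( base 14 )2440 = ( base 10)6328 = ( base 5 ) 200303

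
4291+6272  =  10563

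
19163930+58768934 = 77932864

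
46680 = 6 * 7780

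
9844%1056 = 340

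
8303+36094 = 44397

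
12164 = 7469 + 4695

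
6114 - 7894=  - 1780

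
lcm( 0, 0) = 0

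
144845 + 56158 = 201003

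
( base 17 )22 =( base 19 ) 1h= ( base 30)16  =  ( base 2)100100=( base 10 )36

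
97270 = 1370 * 71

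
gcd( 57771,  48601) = 917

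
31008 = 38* 816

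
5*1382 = 6910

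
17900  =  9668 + 8232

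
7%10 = 7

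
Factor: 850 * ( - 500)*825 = -350625000 = -2^3*3^1 * 5^7*11^1*17^1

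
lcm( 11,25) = 275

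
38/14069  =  38/14069 = 0.00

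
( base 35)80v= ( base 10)9831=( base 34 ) 8h5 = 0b10011001100111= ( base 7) 40443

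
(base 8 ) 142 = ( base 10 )98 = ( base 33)2W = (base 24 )42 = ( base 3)10122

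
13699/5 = 2739 + 4/5 = 2739.80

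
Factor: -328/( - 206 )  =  2^2*41^1*103^(-1 ) = 164/103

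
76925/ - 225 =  - 342  +  1/9 = - 341.89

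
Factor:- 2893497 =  - 3^1*964499^1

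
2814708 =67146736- 64332028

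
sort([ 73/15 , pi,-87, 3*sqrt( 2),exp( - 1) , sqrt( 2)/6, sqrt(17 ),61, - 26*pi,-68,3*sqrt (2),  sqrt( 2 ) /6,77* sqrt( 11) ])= [  -  87, - 26*pi, - 68 , sqrt( 2) /6,sqrt( 2) /6,exp(  -  1 ), pi,sqrt( 17),3*sqrt( 2 ),3*sqrt( 2),73/15, 61,77*sqrt(11 ) ]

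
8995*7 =62965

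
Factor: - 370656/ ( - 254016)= 2^( - 1 )*7^( -2)*11^1 * 13^1= 143/98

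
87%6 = 3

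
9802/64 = 153 + 5/32 = 153.16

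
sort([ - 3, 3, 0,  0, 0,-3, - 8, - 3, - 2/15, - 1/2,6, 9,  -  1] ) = [-8, - 3, - 3, - 3, - 1,-1/2,  -  2/15 , 0, 0 , 0, 3, 6, 9 ] 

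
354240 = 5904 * 60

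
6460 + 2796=9256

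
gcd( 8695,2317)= 1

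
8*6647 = 53176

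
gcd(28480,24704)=64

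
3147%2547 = 600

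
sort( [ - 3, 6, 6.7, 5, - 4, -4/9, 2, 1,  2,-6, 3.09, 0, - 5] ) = [ - 6, - 5, - 4 ,  -  3, - 4/9, 0, 1 , 2, 2, 3.09, 5, 6,6.7] 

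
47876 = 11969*4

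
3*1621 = 4863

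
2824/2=1412 = 1412.00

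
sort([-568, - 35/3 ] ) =[ - 568, - 35/3 ] 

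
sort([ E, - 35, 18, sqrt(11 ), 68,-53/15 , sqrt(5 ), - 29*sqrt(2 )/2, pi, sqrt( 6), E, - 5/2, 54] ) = [-35, - 29*sqrt( 2)/2, - 53/15, - 5/2,sqrt( 5),  sqrt( 6 ) , E, E,pi,sqrt( 11) , 18, 54,68]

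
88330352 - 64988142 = 23342210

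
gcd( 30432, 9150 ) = 6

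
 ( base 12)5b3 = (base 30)SF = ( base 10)855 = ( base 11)708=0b1101010111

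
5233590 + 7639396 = 12872986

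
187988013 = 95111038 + 92876975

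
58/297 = 58/297 = 0.20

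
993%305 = 78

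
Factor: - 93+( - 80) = -173^1 = -  173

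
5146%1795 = 1556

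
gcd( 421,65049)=1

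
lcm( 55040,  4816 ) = 385280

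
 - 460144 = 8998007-9458151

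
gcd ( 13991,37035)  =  823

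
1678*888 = 1490064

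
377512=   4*94378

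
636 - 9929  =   - 9293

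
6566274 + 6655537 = 13221811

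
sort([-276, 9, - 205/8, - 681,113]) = [ - 681, - 276, - 205/8 , 9,113] 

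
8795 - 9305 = -510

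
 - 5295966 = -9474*559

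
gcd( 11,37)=1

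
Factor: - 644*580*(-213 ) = 2^4*3^1 * 5^1*7^1*23^1 * 29^1*71^1 = 79559760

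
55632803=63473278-7840475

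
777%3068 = 777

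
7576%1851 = 172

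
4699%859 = 404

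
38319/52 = 38319/52 = 736.90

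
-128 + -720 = - 848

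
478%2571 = 478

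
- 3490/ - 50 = 349/5 =69.80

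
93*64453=5994129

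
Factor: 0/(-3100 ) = 0 = 0^1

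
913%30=13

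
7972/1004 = 7 + 236/251 = 7.94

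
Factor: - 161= - 7^1*23^1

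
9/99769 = 9/99769 = 0.00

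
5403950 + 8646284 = 14050234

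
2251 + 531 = 2782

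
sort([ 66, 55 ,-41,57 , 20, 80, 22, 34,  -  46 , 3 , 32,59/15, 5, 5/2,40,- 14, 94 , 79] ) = [ - 46,-41,-14, 5/2, 3, 59/15, 5,20,22,32, 34 , 40 , 55,57 , 66,79, 80, 94] 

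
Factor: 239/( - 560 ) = - 2^( - 4 )*5^( - 1)*7^( - 1 )*  239^1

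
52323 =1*52323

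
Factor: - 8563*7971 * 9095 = -620785345935 = -3^1*5^1 * 17^1 * 107^1* 2657^1 * 8563^1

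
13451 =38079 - 24628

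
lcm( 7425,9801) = 245025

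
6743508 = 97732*69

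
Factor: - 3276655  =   - 5^1 * 655331^1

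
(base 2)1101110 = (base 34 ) 38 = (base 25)4a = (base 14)7c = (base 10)110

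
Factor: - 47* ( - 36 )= 2^2 * 3^2 * 47^1=1692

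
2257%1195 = 1062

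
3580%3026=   554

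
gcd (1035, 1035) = 1035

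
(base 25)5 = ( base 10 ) 5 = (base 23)5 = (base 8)5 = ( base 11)5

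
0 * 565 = 0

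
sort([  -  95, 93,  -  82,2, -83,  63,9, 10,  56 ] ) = [-95, - 83, - 82,2,9,10 , 56,63, 93 ] 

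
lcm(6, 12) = 12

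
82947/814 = 101 + 733/814   =  101.90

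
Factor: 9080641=9080641^1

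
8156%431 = 398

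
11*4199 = 46189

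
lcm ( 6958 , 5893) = 577514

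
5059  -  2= 5057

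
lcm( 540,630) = 3780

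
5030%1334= 1028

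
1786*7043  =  12578798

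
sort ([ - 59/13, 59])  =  [ - 59/13 , 59 ] 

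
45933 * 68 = 3123444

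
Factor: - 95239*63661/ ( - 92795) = 5^( - 1)*13^1*59^1 * 67^( - 1) * 83^1* 277^(-1) *95239^1 = 6063009979/92795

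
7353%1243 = 1138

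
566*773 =437518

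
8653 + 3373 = 12026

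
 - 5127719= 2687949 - 7815668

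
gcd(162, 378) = 54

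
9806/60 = 4903/30 = 163.43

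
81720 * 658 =53771760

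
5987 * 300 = 1796100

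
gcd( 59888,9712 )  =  16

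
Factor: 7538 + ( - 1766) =5772= 2^2*3^1*13^1* 37^1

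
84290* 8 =674320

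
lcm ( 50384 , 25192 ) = 50384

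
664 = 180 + 484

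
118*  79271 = 9353978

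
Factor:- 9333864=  - 2^3*3^2*19^1*6823^1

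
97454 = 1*97454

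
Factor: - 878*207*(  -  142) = 25807932=2^2*3^2*23^1*71^1 *439^1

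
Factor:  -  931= - 7^2 *19^1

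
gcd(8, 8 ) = 8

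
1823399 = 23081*79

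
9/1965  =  3/655 = 0.00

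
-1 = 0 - 1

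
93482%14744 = 5018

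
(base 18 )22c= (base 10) 696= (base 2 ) 1010111000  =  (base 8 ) 1270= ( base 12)4a0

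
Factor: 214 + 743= 3^1*11^1*29^1 = 957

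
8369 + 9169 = 17538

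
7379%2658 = 2063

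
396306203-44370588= 351935615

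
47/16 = 47/16 = 2.94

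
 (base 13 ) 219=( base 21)h3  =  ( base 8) 550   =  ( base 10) 360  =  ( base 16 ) 168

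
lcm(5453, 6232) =43624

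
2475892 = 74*33458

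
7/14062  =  7/14062 = 0.00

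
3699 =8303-4604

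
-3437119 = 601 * ( - 5719)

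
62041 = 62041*1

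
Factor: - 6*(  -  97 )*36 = 2^3*3^3*97^1 = 20952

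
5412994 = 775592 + 4637402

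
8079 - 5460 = 2619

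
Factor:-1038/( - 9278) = 519/4639 =3^1*173^1*4639^( - 1) 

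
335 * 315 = 105525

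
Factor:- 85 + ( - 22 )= -107^1=- 107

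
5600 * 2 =11200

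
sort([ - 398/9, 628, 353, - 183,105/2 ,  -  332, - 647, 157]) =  [ - 647, - 332, - 183, - 398/9, 105/2,157, 353, 628] 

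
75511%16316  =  10247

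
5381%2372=637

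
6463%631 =153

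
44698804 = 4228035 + 40470769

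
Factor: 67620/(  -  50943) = -2^2 * 5^1*7^2*23^1*16981^( - 1)  =  - 22540/16981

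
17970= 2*8985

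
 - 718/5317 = -1 + 4599/5317= - 0.14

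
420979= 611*689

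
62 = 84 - 22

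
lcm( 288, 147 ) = 14112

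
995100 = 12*82925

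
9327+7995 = 17322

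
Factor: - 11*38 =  - 418 = - 2^1*11^1 * 19^1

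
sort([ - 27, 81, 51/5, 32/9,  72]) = [ - 27,32/9, 51/5 , 72, 81]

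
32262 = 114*283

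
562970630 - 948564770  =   - 385594140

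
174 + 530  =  704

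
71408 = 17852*4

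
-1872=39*( - 48)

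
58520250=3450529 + 55069721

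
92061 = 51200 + 40861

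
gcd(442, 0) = 442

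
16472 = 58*284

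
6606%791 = 278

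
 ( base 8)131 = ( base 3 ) 10022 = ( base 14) 65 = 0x59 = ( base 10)89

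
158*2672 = 422176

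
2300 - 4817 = - 2517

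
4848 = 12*404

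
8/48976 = 1/6122 = 0.00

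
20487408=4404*4652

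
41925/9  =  4658 + 1/3=4658.33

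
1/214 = 1/214 = 0.00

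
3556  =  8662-5106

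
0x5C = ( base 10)92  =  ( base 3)10102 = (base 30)32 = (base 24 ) 3k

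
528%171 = 15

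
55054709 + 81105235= 136159944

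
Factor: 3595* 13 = 5^1*13^1*719^1  =  46735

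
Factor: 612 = 2^2*3^2*17^1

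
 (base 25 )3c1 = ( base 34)1u0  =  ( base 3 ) 2222121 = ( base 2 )100010000000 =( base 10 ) 2176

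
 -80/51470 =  -8/5147 = - 0.00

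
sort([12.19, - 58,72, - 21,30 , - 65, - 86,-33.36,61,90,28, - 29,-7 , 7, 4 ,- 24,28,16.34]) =[ - 86  , - 65,-58, - 33.36, - 29, - 24, - 21,-7, 4,7,12.19,16.34,28,28,30, 61,72,90 ]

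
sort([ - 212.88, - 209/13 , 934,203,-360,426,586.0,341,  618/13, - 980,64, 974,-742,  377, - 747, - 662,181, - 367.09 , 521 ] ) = [ - 980, - 747, - 742, - 662, - 367.09 , - 360, - 212.88, - 209/13, 618/13,  64,181,203, 341,  377, 426, 521, 586.0,934,974]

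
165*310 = 51150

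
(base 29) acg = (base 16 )2246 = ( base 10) 8774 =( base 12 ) 50b2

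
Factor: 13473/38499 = 3^2*41^( - 1) * 313^( - 1)*499^1 = 4491/12833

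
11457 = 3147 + 8310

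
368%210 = 158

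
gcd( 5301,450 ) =9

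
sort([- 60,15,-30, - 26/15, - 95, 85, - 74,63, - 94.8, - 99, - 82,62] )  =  [ - 99, - 95, - 94.8,-82, - 74, - 60 , - 30, - 26/15,15,62,63, 85 ]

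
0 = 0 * 7893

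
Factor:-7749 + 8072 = 17^1 * 19^1 =323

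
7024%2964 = 1096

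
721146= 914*789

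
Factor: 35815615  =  5^1*11^1*651193^1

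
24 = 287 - 263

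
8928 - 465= 8463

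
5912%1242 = 944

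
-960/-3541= 960/3541 = 0.27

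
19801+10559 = 30360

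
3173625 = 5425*585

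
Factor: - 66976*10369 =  - 694474144 = - 2^5*7^1*13^1*  23^1* 10369^1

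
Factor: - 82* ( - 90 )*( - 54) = - 398520 = - 2^3 * 3^5*5^1*41^1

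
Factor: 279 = 3^2*31^1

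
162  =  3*54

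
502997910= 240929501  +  262068409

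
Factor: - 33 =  - 3^1*11^1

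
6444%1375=944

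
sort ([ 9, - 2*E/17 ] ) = [- 2*E/17,  9]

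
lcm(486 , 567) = 3402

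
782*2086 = 1631252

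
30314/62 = 15157/31=488.94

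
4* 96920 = 387680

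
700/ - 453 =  - 700/453 =-1.55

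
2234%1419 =815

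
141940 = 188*755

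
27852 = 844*33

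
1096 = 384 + 712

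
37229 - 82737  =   - 45508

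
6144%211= 25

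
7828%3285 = 1258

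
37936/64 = 2371/4 = 592.75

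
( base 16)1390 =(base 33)4jp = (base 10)5008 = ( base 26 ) 7ag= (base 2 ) 1001110010000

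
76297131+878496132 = 954793263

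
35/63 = 5/9  =  0.56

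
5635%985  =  710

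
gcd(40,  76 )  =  4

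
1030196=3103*332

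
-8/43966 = - 4/21983  =  - 0.00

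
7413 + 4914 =12327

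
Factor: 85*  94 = 7990 = 2^1 *5^1 * 17^1 * 47^1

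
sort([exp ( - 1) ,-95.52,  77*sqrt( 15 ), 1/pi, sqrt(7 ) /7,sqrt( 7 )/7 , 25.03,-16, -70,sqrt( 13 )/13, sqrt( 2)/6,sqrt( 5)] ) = [ - 95.52, - 70,-16,sqrt(2)/6, sqrt( 13)/13 , 1/pi,exp( - 1),sqrt( 7)/7,sqrt( 7 )/7,sqrt( 5 ),25.03,  77 * sqrt( 15)]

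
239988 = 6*39998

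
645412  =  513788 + 131624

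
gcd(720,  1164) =12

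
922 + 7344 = 8266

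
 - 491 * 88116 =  - 43264956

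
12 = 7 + 5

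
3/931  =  3/931  =  0.00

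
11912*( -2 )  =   - 23824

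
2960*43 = 127280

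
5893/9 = 654 + 7/9 = 654.78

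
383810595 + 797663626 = 1181474221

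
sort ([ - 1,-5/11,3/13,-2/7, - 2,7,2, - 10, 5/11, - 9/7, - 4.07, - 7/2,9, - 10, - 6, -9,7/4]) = [-10,  -  10, - 9, - 6, - 4.07, - 7/2, - 2, -9/7, - 1, - 5/11, - 2/7, 3/13,5/11,7/4,2,  7,9] 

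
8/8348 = 2/2087 = 0.00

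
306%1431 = 306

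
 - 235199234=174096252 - 409295486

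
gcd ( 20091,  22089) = 111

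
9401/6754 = 9401/6754= 1.39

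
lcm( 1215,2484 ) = 111780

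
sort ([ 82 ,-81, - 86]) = [-86,-81,82 ] 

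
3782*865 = 3271430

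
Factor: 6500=2^2 * 5^3*13^1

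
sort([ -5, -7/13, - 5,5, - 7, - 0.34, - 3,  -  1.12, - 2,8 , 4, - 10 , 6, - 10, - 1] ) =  [ - 10, - 10, - 7, - 5, - 5, - 3, - 2, - 1.12, - 1, - 7/13 ,-0.34,4,  5,6,8 ] 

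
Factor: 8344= 2^3 * 7^1 * 149^1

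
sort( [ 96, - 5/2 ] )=[ - 5/2,96 ] 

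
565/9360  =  113/1872 =0.06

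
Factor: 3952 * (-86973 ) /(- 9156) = 28643108/763 = 2^2*7^( - 1 )*13^1*19^1*53^1*109^( - 1)*547^1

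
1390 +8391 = 9781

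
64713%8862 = 2679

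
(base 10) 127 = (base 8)177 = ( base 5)1002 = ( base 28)4F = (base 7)241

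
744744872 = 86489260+658255612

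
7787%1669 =1111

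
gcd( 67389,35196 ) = 21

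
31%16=15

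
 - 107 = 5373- 5480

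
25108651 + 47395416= 72504067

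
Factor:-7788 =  - 2^2 * 3^1*11^1 * 59^1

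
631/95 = 631/95 = 6.64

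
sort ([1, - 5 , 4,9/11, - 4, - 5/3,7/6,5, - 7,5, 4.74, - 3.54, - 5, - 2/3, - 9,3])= [ - 9, - 7, - 5, - 5, - 4, - 3.54, - 5/3, -2/3,9/11,1,7/6, 3,4, 4.74,5,5]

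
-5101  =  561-5662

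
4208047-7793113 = -3585066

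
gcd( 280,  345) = 5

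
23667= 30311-6644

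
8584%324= 160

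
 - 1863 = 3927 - 5790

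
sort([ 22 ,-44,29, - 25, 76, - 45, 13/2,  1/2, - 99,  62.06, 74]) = [ - 99,-45, -44,-25,1/2, 13/2, 22,  29,62.06,74,76 ]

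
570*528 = 300960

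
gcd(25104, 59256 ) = 24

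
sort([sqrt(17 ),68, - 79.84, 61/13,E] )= [ - 79.84 , E, sqrt( 17 ) , 61/13, 68]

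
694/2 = 347= 347.00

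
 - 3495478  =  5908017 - 9403495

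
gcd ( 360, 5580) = 180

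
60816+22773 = 83589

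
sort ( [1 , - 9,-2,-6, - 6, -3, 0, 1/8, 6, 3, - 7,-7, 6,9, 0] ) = [ - 9, -7,-7,  -  6, - 6, - 3, - 2,0, 0,1/8,1, 3,6,6, 9]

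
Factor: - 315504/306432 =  - 2^(- 4) * 19^( - 1 )*313^1 = - 313/304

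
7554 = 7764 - 210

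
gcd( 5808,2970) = 66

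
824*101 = 83224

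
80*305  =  24400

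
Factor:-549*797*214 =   -  2^1 * 3^2*61^1*107^1*797^1 = -93636342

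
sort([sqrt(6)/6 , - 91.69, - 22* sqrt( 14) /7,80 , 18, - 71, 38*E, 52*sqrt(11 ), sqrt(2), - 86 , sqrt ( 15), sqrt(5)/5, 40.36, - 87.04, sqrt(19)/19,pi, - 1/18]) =[  -  91.69, - 87.04, - 86, - 71, - 22*sqrt(14)/7, - 1/18, sqrt(19)/19, sqrt( 6)/6,sqrt(5)/5,  sqrt( 2 ), pi, sqrt( 15 ), 18, 40.36, 80, 38*E,  52*sqrt( 11) ]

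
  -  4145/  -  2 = 2072+1/2 = 2072.50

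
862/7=862/7 = 123.14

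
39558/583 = 67 + 497/583 = 67.85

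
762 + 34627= 35389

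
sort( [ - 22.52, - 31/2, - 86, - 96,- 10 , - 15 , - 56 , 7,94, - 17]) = [ -96, - 86, - 56, - 22.52, - 17, - 31/2, - 15, - 10,  7 , 94]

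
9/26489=9/26489 = 0.00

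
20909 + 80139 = 101048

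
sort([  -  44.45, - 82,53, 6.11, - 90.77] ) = [-90.77, - 82,-44.45 , 6.11, 53 ]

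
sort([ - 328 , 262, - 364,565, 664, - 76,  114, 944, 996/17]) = [ - 364, - 328, -76 , 996/17,  114 , 262,  565 , 664,  944]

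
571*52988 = 30256148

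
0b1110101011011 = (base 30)8AF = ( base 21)H0I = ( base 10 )7515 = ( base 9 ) 11270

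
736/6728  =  92/841=0.11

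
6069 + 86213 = 92282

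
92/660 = 23/165 = 0.14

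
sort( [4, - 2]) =[ - 2, 4]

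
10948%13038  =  10948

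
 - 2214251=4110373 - 6324624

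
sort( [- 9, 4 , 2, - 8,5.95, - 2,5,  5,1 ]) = [ - 9,  -  8,-2,1,2,4,5,5,5.95] 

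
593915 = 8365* 71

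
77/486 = 77/486 = 0.16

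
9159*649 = 5944191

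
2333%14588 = 2333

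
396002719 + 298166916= 694169635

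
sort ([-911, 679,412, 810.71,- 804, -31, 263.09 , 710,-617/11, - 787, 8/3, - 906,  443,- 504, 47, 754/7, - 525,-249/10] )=[-911, - 906, - 804,-787, - 525,-504,  -  617/11,- 31, - 249/10, 8/3, 47, 754/7,263.09, 412, 443, 679, 710 , 810.71]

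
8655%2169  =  2148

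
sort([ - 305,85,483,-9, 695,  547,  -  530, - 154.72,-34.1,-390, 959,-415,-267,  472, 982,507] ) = [- 530, - 415, - 390,-305,-267, - 154.72, - 34.1,-9, 85, 472,483, 507, 547,695,959,982 ] 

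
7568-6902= 666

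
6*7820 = 46920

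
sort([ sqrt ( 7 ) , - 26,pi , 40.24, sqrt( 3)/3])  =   [-26, sqrt( 3 )/3, sqrt(7), pi,40.24]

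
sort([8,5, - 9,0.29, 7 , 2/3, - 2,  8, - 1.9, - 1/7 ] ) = [ -9, - 2, - 1.9, - 1/7,0.29, 2/3, 5 , 7, 8, 8]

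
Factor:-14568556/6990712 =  - 3642139/1747678=   -  2^( - 1 )*23^( - 1)*  29^1* 37993^( - 1)*125591^1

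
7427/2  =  7427/2 = 3713.50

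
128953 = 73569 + 55384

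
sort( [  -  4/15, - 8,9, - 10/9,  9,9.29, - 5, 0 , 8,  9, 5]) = [  -  8,- 5, - 10/9, - 4/15 , 0,5,8, 9,  9,  9,9.29]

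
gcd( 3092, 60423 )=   1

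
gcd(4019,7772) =1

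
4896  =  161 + 4735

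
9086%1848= 1694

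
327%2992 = 327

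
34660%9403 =6451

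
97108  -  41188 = 55920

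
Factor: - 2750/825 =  - 2^1*3^ ( - 1)  *5^1 = - 10/3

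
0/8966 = 0  =  0.00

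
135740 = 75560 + 60180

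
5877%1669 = 870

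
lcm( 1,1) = 1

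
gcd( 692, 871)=1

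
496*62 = 30752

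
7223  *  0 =0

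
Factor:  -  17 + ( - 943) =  - 960  =  - 2^6*3^1 * 5^1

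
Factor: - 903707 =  - 7^2 * 18443^1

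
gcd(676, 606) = 2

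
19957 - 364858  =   -344901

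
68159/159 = 428 + 107/159= 428.67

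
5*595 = 2975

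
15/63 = 5/21=0.24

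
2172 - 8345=-6173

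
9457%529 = 464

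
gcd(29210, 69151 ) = 1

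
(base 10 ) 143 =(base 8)217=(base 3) 12022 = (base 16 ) 8F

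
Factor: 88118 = 2^1*44059^1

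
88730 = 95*934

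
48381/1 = 48381 = 48381.00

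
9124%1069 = 572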